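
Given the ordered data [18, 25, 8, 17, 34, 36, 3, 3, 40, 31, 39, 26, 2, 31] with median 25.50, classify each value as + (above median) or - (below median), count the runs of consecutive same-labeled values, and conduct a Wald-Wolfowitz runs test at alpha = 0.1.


Step 1: Compute median = 25.50; label A = above, B = below.
Labels in order: BBBBAABBAAAABA  (n_A = 7, n_B = 7)
Step 2: Count runs R = 6.
Step 3: Under H0 (random ordering), E[R] = 2*n_A*n_B/(n_A+n_B) + 1 = 2*7*7/14 + 1 = 8.0000.
        Var[R] = 2*n_A*n_B*(2*n_A*n_B - n_A - n_B) / ((n_A+n_B)^2 * (n_A+n_B-1)) = 8232/2548 = 3.2308.
        SD[R] = 1.7974.
Step 4: Continuity-corrected z = (R + 0.5 - E[R]) / SD[R] = (6 + 0.5 - 8.0000) / 1.7974 = -0.8345.
Step 5: Two-sided p-value via normal approximation = 2*(1 - Phi(|z|)) = 0.403986.
Step 6: alpha = 0.1. fail to reject H0.

R = 6, z = -0.8345, p = 0.403986, fail to reject H0.


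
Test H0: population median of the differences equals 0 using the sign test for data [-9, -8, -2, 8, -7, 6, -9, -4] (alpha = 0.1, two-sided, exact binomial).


Step 1: Discard zero differences. Original n = 8; n_eff = number of nonzero differences = 8.
Nonzero differences (with sign): -9, -8, -2, +8, -7, +6, -9, -4
Step 2: Count signs: positive = 2, negative = 6.
Step 3: Under H0: P(positive) = 0.5, so the number of positives S ~ Bin(8, 0.5).
Step 4: Two-sided exact p-value = sum of Bin(8,0.5) probabilities at or below the observed probability = 0.289062.
Step 5: alpha = 0.1. fail to reject H0.

n_eff = 8, pos = 2, neg = 6, p = 0.289062, fail to reject H0.


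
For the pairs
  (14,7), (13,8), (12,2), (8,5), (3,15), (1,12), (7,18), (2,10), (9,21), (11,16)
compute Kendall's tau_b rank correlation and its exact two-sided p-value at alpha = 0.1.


Step 1: Enumerate the 45 unordered pairs (i,j) with i<j and classify each by sign(x_j-x_i) * sign(y_j-y_i).
  (1,2):dx=-1,dy=+1->D; (1,3):dx=-2,dy=-5->C; (1,4):dx=-6,dy=-2->C; (1,5):dx=-11,dy=+8->D
  (1,6):dx=-13,dy=+5->D; (1,7):dx=-7,dy=+11->D; (1,8):dx=-12,dy=+3->D; (1,9):dx=-5,dy=+14->D
  (1,10):dx=-3,dy=+9->D; (2,3):dx=-1,dy=-6->C; (2,4):dx=-5,dy=-3->C; (2,5):dx=-10,dy=+7->D
  (2,6):dx=-12,dy=+4->D; (2,7):dx=-6,dy=+10->D; (2,8):dx=-11,dy=+2->D; (2,9):dx=-4,dy=+13->D
  (2,10):dx=-2,dy=+8->D; (3,4):dx=-4,dy=+3->D; (3,5):dx=-9,dy=+13->D; (3,6):dx=-11,dy=+10->D
  (3,7):dx=-5,dy=+16->D; (3,8):dx=-10,dy=+8->D; (3,9):dx=-3,dy=+19->D; (3,10):dx=-1,dy=+14->D
  (4,5):dx=-5,dy=+10->D; (4,6):dx=-7,dy=+7->D; (4,7):dx=-1,dy=+13->D; (4,8):dx=-6,dy=+5->D
  (4,9):dx=+1,dy=+16->C; (4,10):dx=+3,dy=+11->C; (5,6):dx=-2,dy=-3->C; (5,7):dx=+4,dy=+3->C
  (5,8):dx=-1,dy=-5->C; (5,9):dx=+6,dy=+6->C; (5,10):dx=+8,dy=+1->C; (6,7):dx=+6,dy=+6->C
  (6,8):dx=+1,dy=-2->D; (6,9):dx=+8,dy=+9->C; (6,10):dx=+10,dy=+4->C; (7,8):dx=-5,dy=-8->C
  (7,9):dx=+2,dy=+3->C; (7,10):dx=+4,dy=-2->D; (8,9):dx=+7,dy=+11->C; (8,10):dx=+9,dy=+6->C
  (9,10):dx=+2,dy=-5->D
Step 2: C = 18, D = 27, total pairs = 45.
Step 3: tau = (C - D)/(n(n-1)/2) = (18 - 27)/45 = -0.200000.
Step 4: Exact two-sided p-value (enumerate n! = 3628800 permutations of y under H0): p = 0.484313.
Step 5: alpha = 0.1. fail to reject H0.

tau_b = -0.2000 (C=18, D=27), p = 0.484313, fail to reject H0.


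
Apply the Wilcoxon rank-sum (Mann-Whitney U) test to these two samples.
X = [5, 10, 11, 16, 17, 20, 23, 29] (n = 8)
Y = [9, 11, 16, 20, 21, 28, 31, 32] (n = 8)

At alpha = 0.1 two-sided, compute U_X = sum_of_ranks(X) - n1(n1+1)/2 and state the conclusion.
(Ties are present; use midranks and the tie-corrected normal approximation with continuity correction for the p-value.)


Step 1: Combine and sort all 16 observations; assign midranks.
sorted (value, group): (5,X), (9,Y), (10,X), (11,X), (11,Y), (16,X), (16,Y), (17,X), (20,X), (20,Y), (21,Y), (23,X), (28,Y), (29,X), (31,Y), (32,Y)
ranks: 5->1, 9->2, 10->3, 11->4.5, 11->4.5, 16->6.5, 16->6.5, 17->8, 20->9.5, 20->9.5, 21->11, 23->12, 28->13, 29->14, 31->15, 32->16
Step 2: Rank sum for X: R1 = 1 + 3 + 4.5 + 6.5 + 8 + 9.5 + 12 + 14 = 58.5.
Step 3: U_X = R1 - n1(n1+1)/2 = 58.5 - 8*9/2 = 58.5 - 36 = 22.5.
       U_Y = n1*n2 - U_X = 64 - 22.5 = 41.5.
Step 4: Ties are present, so use the tie-corrected normal approximation (with continuity correction) for the p-value.
Step 5: p-value = 0.343496; compare to alpha = 0.1. fail to reject H0.

U_X = 22.5, p = 0.343496, fail to reject H0 at alpha = 0.1.


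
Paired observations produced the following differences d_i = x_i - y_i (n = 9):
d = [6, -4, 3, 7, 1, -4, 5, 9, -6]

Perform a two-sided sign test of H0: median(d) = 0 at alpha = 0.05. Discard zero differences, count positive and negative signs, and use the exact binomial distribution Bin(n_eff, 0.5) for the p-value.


Step 1: Discard zero differences. Original n = 9; n_eff = number of nonzero differences = 9.
Nonzero differences (with sign): +6, -4, +3, +7, +1, -4, +5, +9, -6
Step 2: Count signs: positive = 6, negative = 3.
Step 3: Under H0: P(positive) = 0.5, so the number of positives S ~ Bin(9, 0.5).
Step 4: Two-sided exact p-value = sum of Bin(9,0.5) probabilities at or below the observed probability = 0.507812.
Step 5: alpha = 0.05. fail to reject H0.

n_eff = 9, pos = 6, neg = 3, p = 0.507812, fail to reject H0.


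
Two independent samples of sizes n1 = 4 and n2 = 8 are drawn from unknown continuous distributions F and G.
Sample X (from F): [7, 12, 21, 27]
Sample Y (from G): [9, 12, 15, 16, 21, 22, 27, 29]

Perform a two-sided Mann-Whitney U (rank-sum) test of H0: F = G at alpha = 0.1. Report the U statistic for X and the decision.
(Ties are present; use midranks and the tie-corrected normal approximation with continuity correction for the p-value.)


Step 1: Combine and sort all 12 observations; assign midranks.
sorted (value, group): (7,X), (9,Y), (12,X), (12,Y), (15,Y), (16,Y), (21,X), (21,Y), (22,Y), (27,X), (27,Y), (29,Y)
ranks: 7->1, 9->2, 12->3.5, 12->3.5, 15->5, 16->6, 21->7.5, 21->7.5, 22->9, 27->10.5, 27->10.5, 29->12
Step 2: Rank sum for X: R1 = 1 + 3.5 + 7.5 + 10.5 = 22.5.
Step 3: U_X = R1 - n1(n1+1)/2 = 22.5 - 4*5/2 = 22.5 - 10 = 12.5.
       U_Y = n1*n2 - U_X = 32 - 12.5 = 19.5.
Step 4: Ties are present, so use the tie-corrected normal approximation (with continuity correction) for the p-value.
Step 5: p-value = 0.608498; compare to alpha = 0.1. fail to reject H0.

U_X = 12.5, p = 0.608498, fail to reject H0 at alpha = 0.1.


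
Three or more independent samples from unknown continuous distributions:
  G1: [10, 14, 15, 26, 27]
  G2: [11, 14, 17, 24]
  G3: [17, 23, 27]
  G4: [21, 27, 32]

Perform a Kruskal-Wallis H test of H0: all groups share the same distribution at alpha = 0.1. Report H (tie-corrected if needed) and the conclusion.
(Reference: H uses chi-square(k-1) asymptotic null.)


Step 1: Combine all N = 15 observations and assign midranks.
sorted (value, group, rank): (10,G1,1), (11,G2,2), (14,G1,3.5), (14,G2,3.5), (15,G1,5), (17,G2,6.5), (17,G3,6.5), (21,G4,8), (23,G3,9), (24,G2,10), (26,G1,11), (27,G1,13), (27,G3,13), (27,G4,13), (32,G4,15)
Step 2: Sum ranks within each group.
R_1 = 33.5 (n_1 = 5)
R_2 = 22 (n_2 = 4)
R_3 = 28.5 (n_3 = 3)
R_4 = 36 (n_4 = 3)
Step 3: H = 12/(N(N+1)) * sum(R_i^2/n_i) - 3(N+1)
     = 12/(15*16) * (33.5^2/5 + 22^2/4 + 28.5^2/3 + 36^2/3) - 3*16
     = 0.050000 * 1048.2 - 48
     = 4.410000.
Step 4: Ties present; correction factor C = 1 - 36/(15^3 - 15) = 0.989286. Corrected H = 4.410000 / 0.989286 = 4.457762.
Step 5: Under H0, H ~ chi^2(3); p-value = 0.216089.
Step 6: alpha = 0.1. fail to reject H0.

H = 4.4578, df = 3, p = 0.216089, fail to reject H0.


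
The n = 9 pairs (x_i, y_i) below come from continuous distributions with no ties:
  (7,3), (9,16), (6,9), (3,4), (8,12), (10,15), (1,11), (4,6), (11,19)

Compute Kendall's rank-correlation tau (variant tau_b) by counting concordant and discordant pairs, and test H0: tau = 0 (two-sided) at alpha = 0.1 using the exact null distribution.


Step 1: Enumerate the 36 unordered pairs (i,j) with i<j and classify each by sign(x_j-x_i) * sign(y_j-y_i).
  (1,2):dx=+2,dy=+13->C; (1,3):dx=-1,dy=+6->D; (1,4):dx=-4,dy=+1->D; (1,5):dx=+1,dy=+9->C
  (1,6):dx=+3,dy=+12->C; (1,7):dx=-6,dy=+8->D; (1,8):dx=-3,dy=+3->D; (1,9):dx=+4,dy=+16->C
  (2,3):dx=-3,dy=-7->C; (2,4):dx=-6,dy=-12->C; (2,5):dx=-1,dy=-4->C; (2,6):dx=+1,dy=-1->D
  (2,7):dx=-8,dy=-5->C; (2,8):dx=-5,dy=-10->C; (2,9):dx=+2,dy=+3->C; (3,4):dx=-3,dy=-5->C
  (3,5):dx=+2,dy=+3->C; (3,6):dx=+4,dy=+6->C; (3,7):dx=-5,dy=+2->D; (3,8):dx=-2,dy=-3->C
  (3,9):dx=+5,dy=+10->C; (4,5):dx=+5,dy=+8->C; (4,6):dx=+7,dy=+11->C; (4,7):dx=-2,dy=+7->D
  (4,8):dx=+1,dy=+2->C; (4,9):dx=+8,dy=+15->C; (5,6):dx=+2,dy=+3->C; (5,7):dx=-7,dy=-1->C
  (5,8):dx=-4,dy=-6->C; (5,9):dx=+3,dy=+7->C; (6,7):dx=-9,dy=-4->C; (6,8):dx=-6,dy=-9->C
  (6,9):dx=+1,dy=+4->C; (7,8):dx=+3,dy=-5->D; (7,9):dx=+10,dy=+8->C; (8,9):dx=+7,dy=+13->C
Step 2: C = 28, D = 8, total pairs = 36.
Step 3: tau = (C - D)/(n(n-1)/2) = (28 - 8)/36 = 0.555556.
Step 4: Exact two-sided p-value (enumerate n! = 362880 permutations of y under H0): p = 0.044615.
Step 5: alpha = 0.1. reject H0.

tau_b = 0.5556 (C=28, D=8), p = 0.044615, reject H0.


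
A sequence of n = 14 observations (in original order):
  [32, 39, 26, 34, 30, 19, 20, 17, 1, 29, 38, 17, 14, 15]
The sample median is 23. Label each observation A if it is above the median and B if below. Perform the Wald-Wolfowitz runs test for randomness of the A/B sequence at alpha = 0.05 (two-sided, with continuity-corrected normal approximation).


Step 1: Compute median = 23; label A = above, B = below.
Labels in order: AAAAABBBBAABBB  (n_A = 7, n_B = 7)
Step 2: Count runs R = 4.
Step 3: Under H0 (random ordering), E[R] = 2*n_A*n_B/(n_A+n_B) + 1 = 2*7*7/14 + 1 = 8.0000.
        Var[R] = 2*n_A*n_B*(2*n_A*n_B - n_A - n_B) / ((n_A+n_B)^2 * (n_A+n_B-1)) = 8232/2548 = 3.2308.
        SD[R] = 1.7974.
Step 4: Continuity-corrected z = (R + 0.5 - E[R]) / SD[R] = (4 + 0.5 - 8.0000) / 1.7974 = -1.9472.
Step 5: Two-sided p-value via normal approximation = 2*(1 - Phi(|z|)) = 0.051508.
Step 6: alpha = 0.05. fail to reject H0.

R = 4, z = -1.9472, p = 0.051508, fail to reject H0.


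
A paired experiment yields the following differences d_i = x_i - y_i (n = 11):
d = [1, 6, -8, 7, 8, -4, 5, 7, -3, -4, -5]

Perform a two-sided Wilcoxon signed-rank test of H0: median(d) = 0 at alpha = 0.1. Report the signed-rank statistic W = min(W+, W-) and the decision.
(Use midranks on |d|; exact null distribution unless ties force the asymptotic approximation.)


Step 1: Drop any zero differences (none here) and take |d_i|.
|d| = [1, 6, 8, 7, 8, 4, 5, 7, 3, 4, 5]
Step 2: Midrank |d_i| (ties get averaged ranks).
ranks: |1|->1, |6|->7, |8|->10.5, |7|->8.5, |8|->10.5, |4|->3.5, |5|->5.5, |7|->8.5, |3|->2, |4|->3.5, |5|->5.5
Step 3: Attach original signs; sum ranks with positive sign and with negative sign.
W+ = 1 + 7 + 8.5 + 10.5 + 5.5 + 8.5 = 41
W- = 10.5 + 3.5 + 2 + 3.5 + 5.5 = 25
(Check: W+ + W- = 66 should equal n(n+1)/2 = 66.)
Step 4: Test statistic W = min(W+, W-) = 25.
Step 5: Ties in |d|, so use the tie-corrected normal approximation.
        E[W] = n(n+1)/4 = 11*12/4 = 33.
        Tie groups: |d|=4 (t=2), |d|=5 (t=2), |d|=7 (t=2), |d|=8 (t=2); sum(t^3 - t) = 24.
        Var[W] = n(n+1)(2n+1)/24 - sum(t^3-t)/48 = 3036/24 - 24/48 = 126.
        z = (W - E[W]) / sqrt(Var[W]) = (25 - 33) / 11.2250 = -0.7127.
        Two-sided p = 2*Phi(z) = 0.476033.
Step 6: alpha = 0.1. fail to reject H0.

W+ = 41, W- = 25, W = min = 25, p = 0.476033, fail to reject H0.


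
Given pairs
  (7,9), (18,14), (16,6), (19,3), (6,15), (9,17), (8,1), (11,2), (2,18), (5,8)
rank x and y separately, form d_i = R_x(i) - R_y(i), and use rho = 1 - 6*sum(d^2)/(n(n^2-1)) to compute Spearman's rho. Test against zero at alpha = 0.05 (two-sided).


Step 1: Rank x and y separately (midranks; no ties here).
rank(x): 7->4, 18->9, 16->8, 19->10, 6->3, 9->6, 8->5, 11->7, 2->1, 5->2
rank(y): 9->6, 14->7, 6->4, 3->3, 15->8, 17->9, 1->1, 2->2, 18->10, 8->5
Step 2: d_i = R_x(i) - R_y(i); compute d_i^2.
  (4-6)^2=4, (9-7)^2=4, (8-4)^2=16, (10-3)^2=49, (3-8)^2=25, (6-9)^2=9, (5-1)^2=16, (7-2)^2=25, (1-10)^2=81, (2-5)^2=9
sum(d^2) = 238.
Step 3: rho = 1 - 6*238 / (10*(10^2 - 1)) = 1 - 1428/990 = -0.442424.
Step 4: Under H0, t = rho * sqrt((n-2)/(1-rho^2)) = -1.3954 ~ t(8).
Step 5: Two-sided p-value from the t-distribution with 8 df = 0.200423.
Step 6: alpha = 0.05. fail to reject H0.

rho = -0.4424, p = 0.200423, fail to reject H0 at alpha = 0.05.


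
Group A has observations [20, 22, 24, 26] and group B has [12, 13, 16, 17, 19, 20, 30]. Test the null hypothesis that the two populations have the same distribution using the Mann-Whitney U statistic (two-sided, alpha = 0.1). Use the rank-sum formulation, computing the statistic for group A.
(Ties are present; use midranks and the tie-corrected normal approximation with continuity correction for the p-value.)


Step 1: Combine and sort all 11 observations; assign midranks.
sorted (value, group): (12,Y), (13,Y), (16,Y), (17,Y), (19,Y), (20,X), (20,Y), (22,X), (24,X), (26,X), (30,Y)
ranks: 12->1, 13->2, 16->3, 17->4, 19->5, 20->6.5, 20->6.5, 22->8, 24->9, 26->10, 30->11
Step 2: Rank sum for X: R1 = 6.5 + 8 + 9 + 10 = 33.5.
Step 3: U_X = R1 - n1(n1+1)/2 = 33.5 - 4*5/2 = 33.5 - 10 = 23.5.
       U_Y = n1*n2 - U_X = 28 - 23.5 = 4.5.
Step 4: Ties are present, so use the tie-corrected normal approximation (with continuity correction) for the p-value.
Step 5: p-value = 0.088247; compare to alpha = 0.1. reject H0.

U_X = 23.5, p = 0.088247, reject H0 at alpha = 0.1.


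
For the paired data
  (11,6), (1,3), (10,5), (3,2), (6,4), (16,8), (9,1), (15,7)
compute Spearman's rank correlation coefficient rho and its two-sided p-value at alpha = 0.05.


Step 1: Rank x and y separately (midranks; no ties here).
rank(x): 11->6, 1->1, 10->5, 3->2, 6->3, 16->8, 9->4, 15->7
rank(y): 6->6, 3->3, 5->5, 2->2, 4->4, 8->8, 1->1, 7->7
Step 2: d_i = R_x(i) - R_y(i); compute d_i^2.
  (6-6)^2=0, (1-3)^2=4, (5-5)^2=0, (2-2)^2=0, (3-4)^2=1, (8-8)^2=0, (4-1)^2=9, (7-7)^2=0
sum(d^2) = 14.
Step 3: rho = 1 - 6*14 / (8*(8^2 - 1)) = 1 - 84/504 = 0.833333.
Step 4: Under H0, t = rho * sqrt((n-2)/(1-rho^2)) = 3.6927 ~ t(6).
Step 5: Two-sided p-value from the t-distribution with 6 df = 0.010176.
Step 6: alpha = 0.05. reject H0.

rho = 0.8333, p = 0.010176, reject H0 at alpha = 0.05.


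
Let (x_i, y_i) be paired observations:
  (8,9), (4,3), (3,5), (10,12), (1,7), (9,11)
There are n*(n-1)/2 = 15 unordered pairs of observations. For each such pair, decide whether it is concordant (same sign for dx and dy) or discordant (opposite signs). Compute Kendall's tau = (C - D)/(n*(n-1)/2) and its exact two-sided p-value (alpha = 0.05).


Step 1: Enumerate the 15 unordered pairs (i,j) with i<j and classify each by sign(x_j-x_i) * sign(y_j-y_i).
  (1,2):dx=-4,dy=-6->C; (1,3):dx=-5,dy=-4->C; (1,4):dx=+2,dy=+3->C; (1,5):dx=-7,dy=-2->C
  (1,6):dx=+1,dy=+2->C; (2,3):dx=-1,dy=+2->D; (2,4):dx=+6,dy=+9->C; (2,5):dx=-3,dy=+4->D
  (2,6):dx=+5,dy=+8->C; (3,4):dx=+7,dy=+7->C; (3,5):dx=-2,dy=+2->D; (3,6):dx=+6,dy=+6->C
  (4,5):dx=-9,dy=-5->C; (4,6):dx=-1,dy=-1->C; (5,6):dx=+8,dy=+4->C
Step 2: C = 12, D = 3, total pairs = 15.
Step 3: tau = (C - D)/(n(n-1)/2) = (12 - 3)/15 = 0.600000.
Step 4: Exact two-sided p-value (enumerate n! = 720 permutations of y under H0): p = 0.136111.
Step 5: alpha = 0.05. fail to reject H0.

tau_b = 0.6000 (C=12, D=3), p = 0.136111, fail to reject H0.


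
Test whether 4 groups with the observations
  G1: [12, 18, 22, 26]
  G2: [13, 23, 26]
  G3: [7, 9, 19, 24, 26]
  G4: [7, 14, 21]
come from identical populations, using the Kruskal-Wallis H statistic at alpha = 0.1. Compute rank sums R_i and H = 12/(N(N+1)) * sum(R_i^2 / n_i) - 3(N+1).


Step 1: Combine all N = 15 observations and assign midranks.
sorted (value, group, rank): (7,G3,1.5), (7,G4,1.5), (9,G3,3), (12,G1,4), (13,G2,5), (14,G4,6), (18,G1,7), (19,G3,8), (21,G4,9), (22,G1,10), (23,G2,11), (24,G3,12), (26,G1,14), (26,G2,14), (26,G3,14)
Step 2: Sum ranks within each group.
R_1 = 35 (n_1 = 4)
R_2 = 30 (n_2 = 3)
R_3 = 38.5 (n_3 = 5)
R_4 = 16.5 (n_4 = 3)
Step 3: H = 12/(N(N+1)) * sum(R_i^2/n_i) - 3(N+1)
     = 12/(15*16) * (35^2/4 + 30^2/3 + 38.5^2/5 + 16.5^2/3) - 3*16
     = 0.050000 * 993.45 - 48
     = 1.672500.
Step 4: Ties present; correction factor C = 1 - 30/(15^3 - 15) = 0.991071. Corrected H = 1.672500 / 0.991071 = 1.687568.
Step 5: Under H0, H ~ chi^2(3); p-value = 0.639701.
Step 6: alpha = 0.1. fail to reject H0.

H = 1.6876, df = 3, p = 0.639701, fail to reject H0.


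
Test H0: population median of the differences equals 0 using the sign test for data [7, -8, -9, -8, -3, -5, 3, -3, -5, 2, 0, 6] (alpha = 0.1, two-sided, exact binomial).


Step 1: Discard zero differences. Original n = 12; n_eff = number of nonzero differences = 11.
Nonzero differences (with sign): +7, -8, -9, -8, -3, -5, +3, -3, -5, +2, +6
Step 2: Count signs: positive = 4, negative = 7.
Step 3: Under H0: P(positive) = 0.5, so the number of positives S ~ Bin(11, 0.5).
Step 4: Two-sided exact p-value = sum of Bin(11,0.5) probabilities at or below the observed probability = 0.548828.
Step 5: alpha = 0.1. fail to reject H0.

n_eff = 11, pos = 4, neg = 7, p = 0.548828, fail to reject H0.


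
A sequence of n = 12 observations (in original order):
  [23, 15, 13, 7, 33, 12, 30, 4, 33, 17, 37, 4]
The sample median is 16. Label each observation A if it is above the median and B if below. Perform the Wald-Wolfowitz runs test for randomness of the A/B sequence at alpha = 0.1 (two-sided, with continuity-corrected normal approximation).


Step 1: Compute median = 16; label A = above, B = below.
Labels in order: ABBBABABAAAB  (n_A = 6, n_B = 6)
Step 2: Count runs R = 8.
Step 3: Under H0 (random ordering), E[R] = 2*n_A*n_B/(n_A+n_B) + 1 = 2*6*6/12 + 1 = 7.0000.
        Var[R] = 2*n_A*n_B*(2*n_A*n_B - n_A - n_B) / ((n_A+n_B)^2 * (n_A+n_B-1)) = 4320/1584 = 2.7273.
        SD[R] = 1.6514.
Step 4: Continuity-corrected z = (R - 0.5 - E[R]) / SD[R] = (8 - 0.5 - 7.0000) / 1.6514 = 0.3028.
Step 5: Two-sided p-value via normal approximation = 2*(1 - Phi(|z|)) = 0.762069.
Step 6: alpha = 0.1. fail to reject H0.

R = 8, z = 0.3028, p = 0.762069, fail to reject H0.


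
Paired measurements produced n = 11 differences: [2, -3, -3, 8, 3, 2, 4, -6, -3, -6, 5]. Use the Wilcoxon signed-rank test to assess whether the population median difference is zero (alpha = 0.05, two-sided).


Step 1: Drop any zero differences (none here) and take |d_i|.
|d| = [2, 3, 3, 8, 3, 2, 4, 6, 3, 6, 5]
Step 2: Midrank |d_i| (ties get averaged ranks).
ranks: |2|->1.5, |3|->4.5, |3|->4.5, |8|->11, |3|->4.5, |2|->1.5, |4|->7, |6|->9.5, |3|->4.5, |6|->9.5, |5|->8
Step 3: Attach original signs; sum ranks with positive sign and with negative sign.
W+ = 1.5 + 11 + 4.5 + 1.5 + 7 + 8 = 33.5
W- = 4.5 + 4.5 + 9.5 + 4.5 + 9.5 = 32.5
(Check: W+ + W- = 66 should equal n(n+1)/2 = 66.)
Step 4: Test statistic W = min(W+, W-) = 32.5.
Step 5: Ties in |d|, so use the tie-corrected normal approximation.
        E[W] = n(n+1)/4 = 11*12/4 = 33.
        Tie groups: |d|=2 (t=2), |d|=3 (t=4), |d|=6 (t=2); sum(t^3 - t) = 72.
        Var[W] = n(n+1)(2n+1)/24 - sum(t^3-t)/48 = 3036/24 - 72/48 = 125.
        z = (W - E[W]) / sqrt(Var[W]) = (32.5 - 33) / 11.1803 = -0.0447.
        Two-sided p = 2*Phi(z) = 0.964329.
Step 6: alpha = 0.05. fail to reject H0.

W+ = 33.5, W- = 32.5, W = min = 32.5, p = 0.964329, fail to reject H0.


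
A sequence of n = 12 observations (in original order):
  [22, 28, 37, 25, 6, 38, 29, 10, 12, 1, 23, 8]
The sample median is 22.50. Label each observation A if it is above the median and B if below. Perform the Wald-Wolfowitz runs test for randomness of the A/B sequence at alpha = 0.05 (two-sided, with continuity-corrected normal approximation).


Step 1: Compute median = 22.50; label A = above, B = below.
Labels in order: BAAABAABBBAB  (n_A = 6, n_B = 6)
Step 2: Count runs R = 7.
Step 3: Under H0 (random ordering), E[R] = 2*n_A*n_B/(n_A+n_B) + 1 = 2*6*6/12 + 1 = 7.0000.
        Var[R] = 2*n_A*n_B*(2*n_A*n_B - n_A - n_B) / ((n_A+n_B)^2 * (n_A+n_B-1)) = 4320/1584 = 2.7273.
        SD[R] = 1.6514.
Step 4: R = E[R], so z = 0 with no continuity correction.
Step 5: Two-sided p-value via normal approximation = 2*(1 - Phi(|z|)) = 1.000000.
Step 6: alpha = 0.05. fail to reject H0.

R = 7, z = 0.0000, p = 1.000000, fail to reject H0.


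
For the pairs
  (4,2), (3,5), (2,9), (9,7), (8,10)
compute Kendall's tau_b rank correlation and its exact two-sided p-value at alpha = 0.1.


Step 1: Enumerate the 10 unordered pairs (i,j) with i<j and classify each by sign(x_j-x_i) * sign(y_j-y_i).
  (1,2):dx=-1,dy=+3->D; (1,3):dx=-2,dy=+7->D; (1,4):dx=+5,dy=+5->C; (1,5):dx=+4,dy=+8->C
  (2,3):dx=-1,dy=+4->D; (2,4):dx=+6,dy=+2->C; (2,5):dx=+5,dy=+5->C; (3,4):dx=+7,dy=-2->D
  (3,5):dx=+6,dy=+1->C; (4,5):dx=-1,dy=+3->D
Step 2: C = 5, D = 5, total pairs = 10.
Step 3: tau = (C - D)/(n(n-1)/2) = (5 - 5)/10 = 0.000000.
Step 4: Exact two-sided p-value (enumerate n! = 120 permutations of y under H0): p = 1.000000.
Step 5: alpha = 0.1. fail to reject H0.

tau_b = 0.0000 (C=5, D=5), p = 1.000000, fail to reject H0.


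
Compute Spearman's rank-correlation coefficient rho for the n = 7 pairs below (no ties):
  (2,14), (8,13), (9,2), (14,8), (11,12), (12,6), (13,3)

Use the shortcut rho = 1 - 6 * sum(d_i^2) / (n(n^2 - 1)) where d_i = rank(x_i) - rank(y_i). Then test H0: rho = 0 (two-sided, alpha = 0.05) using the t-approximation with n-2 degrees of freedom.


Step 1: Rank x and y separately (midranks; no ties here).
rank(x): 2->1, 8->2, 9->3, 14->7, 11->4, 12->5, 13->6
rank(y): 14->7, 13->6, 2->1, 8->4, 12->5, 6->3, 3->2
Step 2: d_i = R_x(i) - R_y(i); compute d_i^2.
  (1-7)^2=36, (2-6)^2=16, (3-1)^2=4, (7-4)^2=9, (4-5)^2=1, (5-3)^2=4, (6-2)^2=16
sum(d^2) = 86.
Step 3: rho = 1 - 6*86 / (7*(7^2 - 1)) = 1 - 516/336 = -0.535714.
Step 4: Under H0, t = rho * sqrt((n-2)/(1-rho^2)) = -1.4186 ~ t(5).
Step 5: Two-sided p-value from the t-distribution with 5 df = 0.215217.
Step 6: alpha = 0.05. fail to reject H0.

rho = -0.5357, p = 0.215217, fail to reject H0 at alpha = 0.05.


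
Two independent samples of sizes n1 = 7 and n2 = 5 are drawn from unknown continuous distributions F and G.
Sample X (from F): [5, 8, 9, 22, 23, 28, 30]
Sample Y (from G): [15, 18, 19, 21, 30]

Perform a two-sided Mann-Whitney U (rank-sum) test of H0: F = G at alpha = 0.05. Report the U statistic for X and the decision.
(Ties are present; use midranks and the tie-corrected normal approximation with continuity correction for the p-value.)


Step 1: Combine and sort all 12 observations; assign midranks.
sorted (value, group): (5,X), (8,X), (9,X), (15,Y), (18,Y), (19,Y), (21,Y), (22,X), (23,X), (28,X), (30,X), (30,Y)
ranks: 5->1, 8->2, 9->3, 15->4, 18->5, 19->6, 21->7, 22->8, 23->9, 28->10, 30->11.5, 30->11.5
Step 2: Rank sum for X: R1 = 1 + 2 + 3 + 8 + 9 + 10 + 11.5 = 44.5.
Step 3: U_X = R1 - n1(n1+1)/2 = 44.5 - 7*8/2 = 44.5 - 28 = 16.5.
       U_Y = n1*n2 - U_X = 35 - 16.5 = 18.5.
Step 4: Ties are present, so use the tie-corrected normal approximation (with continuity correction) for the p-value.
Step 5: p-value = 0.935170; compare to alpha = 0.05. fail to reject H0.

U_X = 16.5, p = 0.935170, fail to reject H0 at alpha = 0.05.


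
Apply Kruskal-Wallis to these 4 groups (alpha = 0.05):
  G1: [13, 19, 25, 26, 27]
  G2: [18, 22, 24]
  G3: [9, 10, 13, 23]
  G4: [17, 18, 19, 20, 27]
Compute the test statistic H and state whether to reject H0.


Step 1: Combine all N = 17 observations and assign midranks.
sorted (value, group, rank): (9,G3,1), (10,G3,2), (13,G1,3.5), (13,G3,3.5), (17,G4,5), (18,G2,6.5), (18,G4,6.5), (19,G1,8.5), (19,G4,8.5), (20,G4,10), (22,G2,11), (23,G3,12), (24,G2,13), (25,G1,14), (26,G1,15), (27,G1,16.5), (27,G4,16.5)
Step 2: Sum ranks within each group.
R_1 = 57.5 (n_1 = 5)
R_2 = 30.5 (n_2 = 3)
R_3 = 18.5 (n_3 = 4)
R_4 = 46.5 (n_4 = 5)
Step 3: H = 12/(N(N+1)) * sum(R_i^2/n_i) - 3(N+1)
     = 12/(17*18) * (57.5^2/5 + 30.5^2/3 + 18.5^2/4 + 46.5^2/5) - 3*18
     = 0.039216 * 1489.35 - 54
     = 4.405719.
Step 4: Ties present; correction factor C = 1 - 24/(17^3 - 17) = 0.995098. Corrected H = 4.405719 / 0.995098 = 4.427422.
Step 5: Under H0, H ~ chi^2(3); p-value = 0.218856.
Step 6: alpha = 0.05. fail to reject H0.

H = 4.4274, df = 3, p = 0.218856, fail to reject H0.


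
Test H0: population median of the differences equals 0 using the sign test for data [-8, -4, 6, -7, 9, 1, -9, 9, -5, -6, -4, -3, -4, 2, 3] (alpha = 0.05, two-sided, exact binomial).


Step 1: Discard zero differences. Original n = 15; n_eff = number of nonzero differences = 15.
Nonzero differences (with sign): -8, -4, +6, -7, +9, +1, -9, +9, -5, -6, -4, -3, -4, +2, +3
Step 2: Count signs: positive = 6, negative = 9.
Step 3: Under H0: P(positive) = 0.5, so the number of positives S ~ Bin(15, 0.5).
Step 4: Two-sided exact p-value = sum of Bin(15,0.5) probabilities at or below the observed probability = 0.607239.
Step 5: alpha = 0.05. fail to reject H0.

n_eff = 15, pos = 6, neg = 9, p = 0.607239, fail to reject H0.


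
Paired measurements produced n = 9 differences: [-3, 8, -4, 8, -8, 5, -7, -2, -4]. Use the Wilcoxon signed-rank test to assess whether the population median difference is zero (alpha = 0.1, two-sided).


Step 1: Drop any zero differences (none here) and take |d_i|.
|d| = [3, 8, 4, 8, 8, 5, 7, 2, 4]
Step 2: Midrank |d_i| (ties get averaged ranks).
ranks: |3|->2, |8|->8, |4|->3.5, |8|->8, |8|->8, |5|->5, |7|->6, |2|->1, |4|->3.5
Step 3: Attach original signs; sum ranks with positive sign and with negative sign.
W+ = 8 + 8 + 5 = 21
W- = 2 + 3.5 + 8 + 6 + 1 + 3.5 = 24
(Check: W+ + W- = 45 should equal n(n+1)/2 = 45.)
Step 4: Test statistic W = min(W+, W-) = 21.
Step 5: Ties in |d|, so use the tie-corrected normal approximation.
        E[W] = n(n+1)/4 = 9*10/4 = 22.5.
        Tie groups: |d|=4 (t=2), |d|=8 (t=3); sum(t^3 - t) = 30.
        Var[W] = n(n+1)(2n+1)/24 - sum(t^3-t)/48 = 1710/24 - 30/48 = 70.625.
        z = (W - E[W]) / sqrt(Var[W]) = (21 - 22.5) / 8.4039 = -0.1785.
        Two-sided p = 2*Phi(z) = 0.858339.
Step 6: alpha = 0.1. fail to reject H0.

W+ = 21, W- = 24, W = min = 21, p = 0.858339, fail to reject H0.


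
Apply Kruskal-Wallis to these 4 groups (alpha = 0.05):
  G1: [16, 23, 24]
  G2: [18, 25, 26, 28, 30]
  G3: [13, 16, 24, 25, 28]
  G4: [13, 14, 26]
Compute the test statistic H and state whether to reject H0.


Step 1: Combine all N = 16 observations and assign midranks.
sorted (value, group, rank): (13,G3,1.5), (13,G4,1.5), (14,G4,3), (16,G1,4.5), (16,G3,4.5), (18,G2,6), (23,G1,7), (24,G1,8.5), (24,G3,8.5), (25,G2,10.5), (25,G3,10.5), (26,G2,12.5), (26,G4,12.5), (28,G2,14.5), (28,G3,14.5), (30,G2,16)
Step 2: Sum ranks within each group.
R_1 = 20 (n_1 = 3)
R_2 = 59.5 (n_2 = 5)
R_3 = 39.5 (n_3 = 5)
R_4 = 17 (n_4 = 3)
Step 3: H = 12/(N(N+1)) * sum(R_i^2/n_i) - 3(N+1)
     = 12/(16*17) * (20^2/3 + 59.5^2/5 + 39.5^2/5 + 17^2/3) - 3*17
     = 0.044118 * 1249.77 - 51
     = 4.136765.
Step 4: Ties present; correction factor C = 1 - 36/(16^3 - 16) = 0.991176. Corrected H = 4.136765 / 0.991176 = 4.173591.
Step 5: Under H0, H ~ chi^2(3); p-value = 0.243319.
Step 6: alpha = 0.05. fail to reject H0.

H = 4.1736, df = 3, p = 0.243319, fail to reject H0.


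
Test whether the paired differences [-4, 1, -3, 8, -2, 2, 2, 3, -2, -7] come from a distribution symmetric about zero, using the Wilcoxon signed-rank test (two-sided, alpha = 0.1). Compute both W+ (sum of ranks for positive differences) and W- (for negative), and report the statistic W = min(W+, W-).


Step 1: Drop any zero differences (none here) and take |d_i|.
|d| = [4, 1, 3, 8, 2, 2, 2, 3, 2, 7]
Step 2: Midrank |d_i| (ties get averaged ranks).
ranks: |4|->8, |1|->1, |3|->6.5, |8|->10, |2|->3.5, |2|->3.5, |2|->3.5, |3|->6.5, |2|->3.5, |7|->9
Step 3: Attach original signs; sum ranks with positive sign and with negative sign.
W+ = 1 + 10 + 3.5 + 3.5 + 6.5 = 24.5
W- = 8 + 6.5 + 3.5 + 3.5 + 9 = 30.5
(Check: W+ + W- = 55 should equal n(n+1)/2 = 55.)
Step 4: Test statistic W = min(W+, W-) = 24.5.
Step 5: Ties in |d|, so use the tie-corrected normal approximation.
        E[W] = n(n+1)/4 = 10*11/4 = 27.5.
        Tie groups: |d|=2 (t=4), |d|=3 (t=2); sum(t^3 - t) = 66.
        Var[W] = n(n+1)(2n+1)/24 - sum(t^3-t)/48 = 2310/24 - 66/48 = 94.875.
        z = (W - E[W]) / sqrt(Var[W]) = (24.5 - 27.5) / 9.7404 = -0.3080.
        Two-sided p = 2*Phi(z) = 0.758085.
Step 6: alpha = 0.1. fail to reject H0.

W+ = 24.5, W- = 30.5, W = min = 24.5, p = 0.758085, fail to reject H0.


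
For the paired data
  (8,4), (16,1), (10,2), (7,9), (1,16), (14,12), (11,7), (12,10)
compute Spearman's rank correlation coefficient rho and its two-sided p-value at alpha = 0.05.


Step 1: Rank x and y separately (midranks; no ties here).
rank(x): 8->3, 16->8, 10->4, 7->2, 1->1, 14->7, 11->5, 12->6
rank(y): 4->3, 1->1, 2->2, 9->5, 16->8, 12->7, 7->4, 10->6
Step 2: d_i = R_x(i) - R_y(i); compute d_i^2.
  (3-3)^2=0, (8-1)^2=49, (4-2)^2=4, (2-5)^2=9, (1-8)^2=49, (7-7)^2=0, (5-4)^2=1, (6-6)^2=0
sum(d^2) = 112.
Step 3: rho = 1 - 6*112 / (8*(8^2 - 1)) = 1 - 672/504 = -0.333333.
Step 4: Under H0, t = rho * sqrt((n-2)/(1-rho^2)) = -0.8660 ~ t(6).
Step 5: Two-sided p-value from the t-distribution with 6 df = 0.419753.
Step 6: alpha = 0.05. fail to reject H0.

rho = -0.3333, p = 0.419753, fail to reject H0 at alpha = 0.05.


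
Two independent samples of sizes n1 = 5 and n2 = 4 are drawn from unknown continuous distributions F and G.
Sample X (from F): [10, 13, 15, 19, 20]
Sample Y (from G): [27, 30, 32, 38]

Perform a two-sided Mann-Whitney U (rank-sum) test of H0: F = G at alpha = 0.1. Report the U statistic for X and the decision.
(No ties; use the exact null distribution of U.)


Step 1: Combine and sort all 9 observations; assign midranks.
sorted (value, group): (10,X), (13,X), (15,X), (19,X), (20,X), (27,Y), (30,Y), (32,Y), (38,Y)
ranks: 10->1, 13->2, 15->3, 19->4, 20->5, 27->6, 30->7, 32->8, 38->9
Step 2: Rank sum for X: R1 = 1 + 2 + 3 + 4 + 5 = 15.
Step 3: U_X = R1 - n1(n1+1)/2 = 15 - 5*6/2 = 15 - 15 = 0.
       U_Y = n1*n2 - U_X = 20 - 0 = 20.
Step 4: No ties, so the exact null distribution of U (based on enumerating the C(9,5) = 126 equally likely rank assignments) gives the two-sided p-value.
Step 5: p-value = 0.015873; compare to alpha = 0.1. reject H0.

U_X = 0, p = 0.015873, reject H0 at alpha = 0.1.


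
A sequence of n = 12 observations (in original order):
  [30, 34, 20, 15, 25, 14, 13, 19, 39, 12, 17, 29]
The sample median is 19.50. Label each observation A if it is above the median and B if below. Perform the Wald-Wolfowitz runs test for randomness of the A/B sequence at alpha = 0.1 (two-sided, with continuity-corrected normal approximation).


Step 1: Compute median = 19.50; label A = above, B = below.
Labels in order: AAABABBBABBA  (n_A = 6, n_B = 6)
Step 2: Count runs R = 7.
Step 3: Under H0 (random ordering), E[R] = 2*n_A*n_B/(n_A+n_B) + 1 = 2*6*6/12 + 1 = 7.0000.
        Var[R] = 2*n_A*n_B*(2*n_A*n_B - n_A - n_B) / ((n_A+n_B)^2 * (n_A+n_B-1)) = 4320/1584 = 2.7273.
        SD[R] = 1.6514.
Step 4: R = E[R], so z = 0 with no continuity correction.
Step 5: Two-sided p-value via normal approximation = 2*(1 - Phi(|z|)) = 1.000000.
Step 6: alpha = 0.1. fail to reject H0.

R = 7, z = 0.0000, p = 1.000000, fail to reject H0.


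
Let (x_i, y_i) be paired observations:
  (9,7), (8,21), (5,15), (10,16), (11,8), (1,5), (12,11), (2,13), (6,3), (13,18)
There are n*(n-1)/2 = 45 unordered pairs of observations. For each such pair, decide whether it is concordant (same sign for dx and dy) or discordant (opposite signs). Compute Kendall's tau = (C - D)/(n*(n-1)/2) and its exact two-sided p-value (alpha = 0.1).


Step 1: Enumerate the 45 unordered pairs (i,j) with i<j and classify each by sign(x_j-x_i) * sign(y_j-y_i).
  (1,2):dx=-1,dy=+14->D; (1,3):dx=-4,dy=+8->D; (1,4):dx=+1,dy=+9->C; (1,5):dx=+2,dy=+1->C
  (1,6):dx=-8,dy=-2->C; (1,7):dx=+3,dy=+4->C; (1,8):dx=-7,dy=+6->D; (1,9):dx=-3,dy=-4->C
  (1,10):dx=+4,dy=+11->C; (2,3):dx=-3,dy=-6->C; (2,4):dx=+2,dy=-5->D; (2,5):dx=+3,dy=-13->D
  (2,6):dx=-7,dy=-16->C; (2,7):dx=+4,dy=-10->D; (2,8):dx=-6,dy=-8->C; (2,9):dx=-2,dy=-18->C
  (2,10):dx=+5,dy=-3->D; (3,4):dx=+5,dy=+1->C; (3,5):dx=+6,dy=-7->D; (3,6):dx=-4,dy=-10->C
  (3,7):dx=+7,dy=-4->D; (3,8):dx=-3,dy=-2->C; (3,9):dx=+1,dy=-12->D; (3,10):dx=+8,dy=+3->C
  (4,5):dx=+1,dy=-8->D; (4,6):dx=-9,dy=-11->C; (4,7):dx=+2,dy=-5->D; (4,8):dx=-8,dy=-3->C
  (4,9):dx=-4,dy=-13->C; (4,10):dx=+3,dy=+2->C; (5,6):dx=-10,dy=-3->C; (5,7):dx=+1,dy=+3->C
  (5,8):dx=-9,dy=+5->D; (5,9):dx=-5,dy=-5->C; (5,10):dx=+2,dy=+10->C; (6,7):dx=+11,dy=+6->C
  (6,8):dx=+1,dy=+8->C; (6,9):dx=+5,dy=-2->D; (6,10):dx=+12,dy=+13->C; (7,8):dx=-10,dy=+2->D
  (7,9):dx=-6,dy=-8->C; (7,10):dx=+1,dy=+7->C; (8,9):dx=+4,dy=-10->D; (8,10):dx=+11,dy=+5->C
  (9,10):dx=+7,dy=+15->C
Step 2: C = 29, D = 16, total pairs = 45.
Step 3: tau = (C - D)/(n(n-1)/2) = (29 - 16)/45 = 0.288889.
Step 4: Exact two-sided p-value (enumerate n! = 3628800 permutations of y under H0): p = 0.291248.
Step 5: alpha = 0.1. fail to reject H0.

tau_b = 0.2889 (C=29, D=16), p = 0.291248, fail to reject H0.


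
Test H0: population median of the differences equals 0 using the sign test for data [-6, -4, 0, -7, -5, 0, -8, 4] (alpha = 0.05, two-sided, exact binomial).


Step 1: Discard zero differences. Original n = 8; n_eff = number of nonzero differences = 6.
Nonzero differences (with sign): -6, -4, -7, -5, -8, +4
Step 2: Count signs: positive = 1, negative = 5.
Step 3: Under H0: P(positive) = 0.5, so the number of positives S ~ Bin(6, 0.5).
Step 4: Two-sided exact p-value = sum of Bin(6,0.5) probabilities at or below the observed probability = 0.218750.
Step 5: alpha = 0.05. fail to reject H0.

n_eff = 6, pos = 1, neg = 5, p = 0.218750, fail to reject H0.


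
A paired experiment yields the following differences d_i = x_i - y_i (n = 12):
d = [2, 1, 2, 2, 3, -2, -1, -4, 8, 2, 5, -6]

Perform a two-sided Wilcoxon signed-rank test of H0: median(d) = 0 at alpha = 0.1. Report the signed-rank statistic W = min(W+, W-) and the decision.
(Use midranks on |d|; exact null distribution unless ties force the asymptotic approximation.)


Step 1: Drop any zero differences (none here) and take |d_i|.
|d| = [2, 1, 2, 2, 3, 2, 1, 4, 8, 2, 5, 6]
Step 2: Midrank |d_i| (ties get averaged ranks).
ranks: |2|->5, |1|->1.5, |2|->5, |2|->5, |3|->8, |2|->5, |1|->1.5, |4|->9, |8|->12, |2|->5, |5|->10, |6|->11
Step 3: Attach original signs; sum ranks with positive sign and with negative sign.
W+ = 5 + 1.5 + 5 + 5 + 8 + 12 + 5 + 10 = 51.5
W- = 5 + 1.5 + 9 + 11 = 26.5
(Check: W+ + W- = 78 should equal n(n+1)/2 = 78.)
Step 4: Test statistic W = min(W+, W-) = 26.5.
Step 5: Ties in |d|, so use the tie-corrected normal approximation.
        E[W] = n(n+1)/4 = 12*13/4 = 39.
        Tie groups: |d|=1 (t=2), |d|=2 (t=5); sum(t^3 - t) = 126.
        Var[W] = n(n+1)(2n+1)/24 - sum(t^3-t)/48 = 3900/24 - 126/48 = 159.875.
        z = (W - E[W]) / sqrt(Var[W]) = (26.5 - 39) / 12.6442 = -0.9886.
        Two-sided p = 2*Phi(z) = 0.322860.
Step 6: alpha = 0.1. fail to reject H0.

W+ = 51.5, W- = 26.5, W = min = 26.5, p = 0.322860, fail to reject H0.


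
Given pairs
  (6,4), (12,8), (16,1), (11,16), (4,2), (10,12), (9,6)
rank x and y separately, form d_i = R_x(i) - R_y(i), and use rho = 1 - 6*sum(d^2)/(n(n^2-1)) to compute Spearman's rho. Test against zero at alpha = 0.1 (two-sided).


Step 1: Rank x and y separately (midranks; no ties here).
rank(x): 6->2, 12->6, 16->7, 11->5, 4->1, 10->4, 9->3
rank(y): 4->3, 8->5, 1->1, 16->7, 2->2, 12->6, 6->4
Step 2: d_i = R_x(i) - R_y(i); compute d_i^2.
  (2-3)^2=1, (6-5)^2=1, (7-1)^2=36, (5-7)^2=4, (1-2)^2=1, (4-6)^2=4, (3-4)^2=1
sum(d^2) = 48.
Step 3: rho = 1 - 6*48 / (7*(7^2 - 1)) = 1 - 288/336 = 0.142857.
Step 4: Under H0, t = rho * sqrt((n-2)/(1-rho^2)) = 0.3227 ~ t(5).
Step 5: Two-sided p-value from the t-distribution with 5 df = 0.759945.
Step 6: alpha = 0.1. fail to reject H0.

rho = 0.1429, p = 0.759945, fail to reject H0 at alpha = 0.1.


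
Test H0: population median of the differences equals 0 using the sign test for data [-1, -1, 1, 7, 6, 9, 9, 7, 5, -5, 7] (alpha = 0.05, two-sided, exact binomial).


Step 1: Discard zero differences. Original n = 11; n_eff = number of nonzero differences = 11.
Nonzero differences (with sign): -1, -1, +1, +7, +6, +9, +9, +7, +5, -5, +7
Step 2: Count signs: positive = 8, negative = 3.
Step 3: Under H0: P(positive) = 0.5, so the number of positives S ~ Bin(11, 0.5).
Step 4: Two-sided exact p-value = sum of Bin(11,0.5) probabilities at or below the observed probability = 0.226562.
Step 5: alpha = 0.05. fail to reject H0.

n_eff = 11, pos = 8, neg = 3, p = 0.226562, fail to reject H0.


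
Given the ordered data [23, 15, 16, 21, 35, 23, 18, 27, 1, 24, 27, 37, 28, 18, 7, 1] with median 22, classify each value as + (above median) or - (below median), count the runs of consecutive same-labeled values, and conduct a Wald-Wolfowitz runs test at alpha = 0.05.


Step 1: Compute median = 22; label A = above, B = below.
Labels in order: ABBBAABABAAAABBB  (n_A = 8, n_B = 8)
Step 2: Count runs R = 8.
Step 3: Under H0 (random ordering), E[R] = 2*n_A*n_B/(n_A+n_B) + 1 = 2*8*8/16 + 1 = 9.0000.
        Var[R] = 2*n_A*n_B*(2*n_A*n_B - n_A - n_B) / ((n_A+n_B)^2 * (n_A+n_B-1)) = 14336/3840 = 3.7333.
        SD[R] = 1.9322.
Step 4: Continuity-corrected z = (R + 0.5 - E[R]) / SD[R] = (8 + 0.5 - 9.0000) / 1.9322 = -0.2588.
Step 5: Two-sided p-value via normal approximation = 2*(1 - Phi(|z|)) = 0.795809.
Step 6: alpha = 0.05. fail to reject H0.

R = 8, z = -0.2588, p = 0.795809, fail to reject H0.


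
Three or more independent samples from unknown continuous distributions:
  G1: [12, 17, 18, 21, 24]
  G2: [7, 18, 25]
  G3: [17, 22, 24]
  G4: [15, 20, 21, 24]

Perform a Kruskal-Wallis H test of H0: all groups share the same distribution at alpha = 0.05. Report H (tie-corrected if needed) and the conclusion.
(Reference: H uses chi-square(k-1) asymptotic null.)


Step 1: Combine all N = 15 observations and assign midranks.
sorted (value, group, rank): (7,G2,1), (12,G1,2), (15,G4,3), (17,G1,4.5), (17,G3,4.5), (18,G1,6.5), (18,G2,6.5), (20,G4,8), (21,G1,9.5), (21,G4,9.5), (22,G3,11), (24,G1,13), (24,G3,13), (24,G4,13), (25,G2,15)
Step 2: Sum ranks within each group.
R_1 = 35.5 (n_1 = 5)
R_2 = 22.5 (n_2 = 3)
R_3 = 28.5 (n_3 = 3)
R_4 = 33.5 (n_4 = 4)
Step 3: H = 12/(N(N+1)) * sum(R_i^2/n_i) - 3(N+1)
     = 12/(15*16) * (35.5^2/5 + 22.5^2/3 + 28.5^2/3 + 33.5^2/4) - 3*16
     = 0.050000 * 972.112 - 48
     = 0.605625.
Step 4: Ties present; correction factor C = 1 - 42/(15^3 - 15) = 0.987500. Corrected H = 0.605625 / 0.987500 = 0.613291.
Step 5: Under H0, H ~ chi^2(3); p-value = 0.893383.
Step 6: alpha = 0.05. fail to reject H0.

H = 0.6133, df = 3, p = 0.893383, fail to reject H0.


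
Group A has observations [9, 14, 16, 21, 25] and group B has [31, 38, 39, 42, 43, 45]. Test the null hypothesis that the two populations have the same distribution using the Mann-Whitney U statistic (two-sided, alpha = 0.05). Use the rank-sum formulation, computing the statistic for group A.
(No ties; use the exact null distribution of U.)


Step 1: Combine and sort all 11 observations; assign midranks.
sorted (value, group): (9,X), (14,X), (16,X), (21,X), (25,X), (31,Y), (38,Y), (39,Y), (42,Y), (43,Y), (45,Y)
ranks: 9->1, 14->2, 16->3, 21->4, 25->5, 31->6, 38->7, 39->8, 42->9, 43->10, 45->11
Step 2: Rank sum for X: R1 = 1 + 2 + 3 + 4 + 5 = 15.
Step 3: U_X = R1 - n1(n1+1)/2 = 15 - 5*6/2 = 15 - 15 = 0.
       U_Y = n1*n2 - U_X = 30 - 0 = 30.
Step 4: No ties, so the exact null distribution of U (based on enumerating the C(11,5) = 462 equally likely rank assignments) gives the two-sided p-value.
Step 5: p-value = 0.004329; compare to alpha = 0.05. reject H0.

U_X = 0, p = 0.004329, reject H0 at alpha = 0.05.


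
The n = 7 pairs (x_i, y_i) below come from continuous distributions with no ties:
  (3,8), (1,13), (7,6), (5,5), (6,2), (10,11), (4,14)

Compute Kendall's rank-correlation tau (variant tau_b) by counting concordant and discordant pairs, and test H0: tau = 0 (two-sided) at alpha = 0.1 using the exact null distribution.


Step 1: Enumerate the 21 unordered pairs (i,j) with i<j and classify each by sign(x_j-x_i) * sign(y_j-y_i).
  (1,2):dx=-2,dy=+5->D; (1,3):dx=+4,dy=-2->D; (1,4):dx=+2,dy=-3->D; (1,5):dx=+3,dy=-6->D
  (1,6):dx=+7,dy=+3->C; (1,7):dx=+1,dy=+6->C; (2,3):dx=+6,dy=-7->D; (2,4):dx=+4,dy=-8->D
  (2,5):dx=+5,dy=-11->D; (2,6):dx=+9,dy=-2->D; (2,7):dx=+3,dy=+1->C; (3,4):dx=-2,dy=-1->C
  (3,5):dx=-1,dy=-4->C; (3,6):dx=+3,dy=+5->C; (3,7):dx=-3,dy=+8->D; (4,5):dx=+1,dy=-3->D
  (4,6):dx=+5,dy=+6->C; (4,7):dx=-1,dy=+9->D; (5,6):dx=+4,dy=+9->C; (5,7):dx=-2,dy=+12->D
  (6,7):dx=-6,dy=+3->D
Step 2: C = 8, D = 13, total pairs = 21.
Step 3: tau = (C - D)/(n(n-1)/2) = (8 - 13)/21 = -0.238095.
Step 4: Exact two-sided p-value (enumerate n! = 5040 permutations of y under H0): p = 0.561905.
Step 5: alpha = 0.1. fail to reject H0.

tau_b = -0.2381 (C=8, D=13), p = 0.561905, fail to reject H0.
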